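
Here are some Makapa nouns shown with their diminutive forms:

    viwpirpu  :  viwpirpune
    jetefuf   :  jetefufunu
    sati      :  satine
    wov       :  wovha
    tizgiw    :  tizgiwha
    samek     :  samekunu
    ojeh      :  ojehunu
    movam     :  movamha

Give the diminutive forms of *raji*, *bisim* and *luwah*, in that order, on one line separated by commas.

rajine, bisimha, luwahunu

The alternation tracks the final sound of the stem — -unu when the stem ends in a voiceless consonant (*jetefuf*, *samek*, *ojeh*); -ha when the stem ends in a voiced consonant (*wov*, *tizgiw*, *movam*); -ne when the stem ends in a vowel (*viwpirpu*, *sati*).
*raji*: final sound = /i/, a vowel → -ne → *rajine*.
*bisim* — final sound /m/ (a voiced consonant) → -ha → *bisimha*.
*luwah*: final sound = /h/, a voiceless consonant → -unu → *luwahunu*.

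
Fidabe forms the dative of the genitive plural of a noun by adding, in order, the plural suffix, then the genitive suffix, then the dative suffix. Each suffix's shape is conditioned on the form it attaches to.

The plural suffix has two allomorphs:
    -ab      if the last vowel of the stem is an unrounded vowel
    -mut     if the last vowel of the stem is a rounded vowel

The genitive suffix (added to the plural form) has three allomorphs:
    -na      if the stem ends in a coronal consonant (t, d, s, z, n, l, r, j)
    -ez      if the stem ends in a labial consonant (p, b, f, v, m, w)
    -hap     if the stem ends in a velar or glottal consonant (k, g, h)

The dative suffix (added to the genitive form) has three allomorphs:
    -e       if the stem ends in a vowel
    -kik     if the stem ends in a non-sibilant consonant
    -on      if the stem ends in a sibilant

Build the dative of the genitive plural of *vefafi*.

vefafiabezon

*vefafi* — last vowel /i/ (an unrounded vowel) → -ab → *vefafiab*.
Since the final consonant of the plural form *vefafiab* is /b/ (labial), it takes -ez, giving *vefafiabez*.
The genitive form *vefafiabez* — final sound /z/ (a sibilant) → -on → *vefafiabezon*.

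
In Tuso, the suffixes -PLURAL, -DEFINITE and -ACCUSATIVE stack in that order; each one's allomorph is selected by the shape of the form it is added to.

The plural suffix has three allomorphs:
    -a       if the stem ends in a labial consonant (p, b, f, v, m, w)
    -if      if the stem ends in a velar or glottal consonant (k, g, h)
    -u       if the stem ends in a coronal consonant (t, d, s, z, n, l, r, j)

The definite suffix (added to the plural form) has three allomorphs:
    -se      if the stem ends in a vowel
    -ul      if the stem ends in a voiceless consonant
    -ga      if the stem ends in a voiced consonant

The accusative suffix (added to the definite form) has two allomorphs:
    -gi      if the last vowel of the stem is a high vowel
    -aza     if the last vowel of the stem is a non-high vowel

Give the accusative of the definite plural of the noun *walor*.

waloruseaza

*walor*: final consonant = /r/, coronal → -u → *waloru*.
The plural form *waloru*: final sound = /u/, a vowel → -se → *waloruse*.
Since the last vowel of the definite form *waloruse* is /e/ (a non-high vowel), it takes -aza, giving *waloruseaza*.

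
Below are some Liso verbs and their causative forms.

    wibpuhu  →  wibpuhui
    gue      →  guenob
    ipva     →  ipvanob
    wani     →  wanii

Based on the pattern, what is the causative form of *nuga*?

The alternation tracks the last vowel of the stem — -i when the last vowel of the stem is a high vowel (*wibpuhu*, *wani*); -nob when the last vowel of the stem is a non-high vowel (*gue*, *ipva*).
*nuga*: last vowel = /a/, a non-high vowel → -nob → *nuganob*.

nuganob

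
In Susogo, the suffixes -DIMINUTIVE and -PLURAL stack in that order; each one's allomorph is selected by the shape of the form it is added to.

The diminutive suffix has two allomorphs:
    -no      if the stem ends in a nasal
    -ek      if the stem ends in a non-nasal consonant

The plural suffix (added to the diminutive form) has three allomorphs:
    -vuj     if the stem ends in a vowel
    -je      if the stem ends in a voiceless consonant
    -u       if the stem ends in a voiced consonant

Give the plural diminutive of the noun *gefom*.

The final consonant of *gefom* is /m/, which is a nasal, so the diminutive suffix is -no, giving *gefomno*.
Since the final sound of the diminutive form *gefomno* is /o/ (a vowel), it takes -vuj, giving *gefomnovuj*.

gefomnovuj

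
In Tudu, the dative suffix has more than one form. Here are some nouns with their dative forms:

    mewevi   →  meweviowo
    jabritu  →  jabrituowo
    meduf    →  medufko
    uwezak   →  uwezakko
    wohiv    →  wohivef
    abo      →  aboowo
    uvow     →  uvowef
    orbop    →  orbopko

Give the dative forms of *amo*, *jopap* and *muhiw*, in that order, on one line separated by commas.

The pattern is voicing of the final sound: -ko when the stem ends in a voiceless consonant (*meduf*, *uwezak*, *orbop*); -ef when the stem ends in a voiced consonant (*wohiv*, *uvow*); -owo when the stem ends in a vowel (*mewevi*, *jabritu*, *abo*).
The final sound of *amo* is /o/, which is a vowel, so the suffix is -owo, giving *amoowo*.
The final sound of *jopap* is /p/, which is a voiceless consonant, so the suffix is -ko, giving *jopapko*.
*muhiw* — final sound /w/ (a voiced consonant) → -ef → *muhiwef*.

amoowo, jopapko, muhiwef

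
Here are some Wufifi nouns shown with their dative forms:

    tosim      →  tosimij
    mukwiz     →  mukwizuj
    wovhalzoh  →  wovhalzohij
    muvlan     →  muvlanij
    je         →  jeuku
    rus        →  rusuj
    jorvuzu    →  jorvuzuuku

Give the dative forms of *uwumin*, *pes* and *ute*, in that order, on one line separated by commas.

The pattern is sibilance of the final sound: -uj when the stem ends in a sibilant (*mukwiz*, *rus*); -ij when the stem ends in a non-sibilant consonant (*tosim*, *wovhalzoh*, *muvlan*); -uku when the stem ends in a vowel (*je*, *jorvuzu*).
Since the final sound of *uwumin* is /n/ (a non-sibilant consonant), it takes -ij, giving *uwuminij*.
The final sound of *pes* is /s/, which is a sibilant, so the suffix is -uj, giving *pesuj*.
The final sound of *ute* is /e/, which is a vowel, so the suffix is -uku, giving *uteuku*.

uwuminij, pesuj, uteuku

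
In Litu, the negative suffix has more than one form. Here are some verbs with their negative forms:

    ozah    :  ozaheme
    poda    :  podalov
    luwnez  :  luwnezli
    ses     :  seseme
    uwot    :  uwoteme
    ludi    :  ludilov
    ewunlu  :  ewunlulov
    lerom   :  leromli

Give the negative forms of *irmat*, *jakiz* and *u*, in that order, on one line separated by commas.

irmateme, jakizli, ulov

The pattern is voicing of the final sound: -eme when the stem ends in a voiceless consonant (*ozah*, *ses*, *uwot*); -li when the stem ends in a voiced consonant (*luwnez*, *lerom*); -lov when the stem ends in a vowel (*poda*, *ludi*, *ewunlu*).
*irmat*: final sound = /t/, a voiceless consonant → -eme → *irmateme*.
Since the final sound of *jakiz* is /z/ (a voiced consonant), it takes -li, giving *jakizli*.
The final sound of *u* is /u/, which is a vowel, so the suffix is -lov, giving *ulov*.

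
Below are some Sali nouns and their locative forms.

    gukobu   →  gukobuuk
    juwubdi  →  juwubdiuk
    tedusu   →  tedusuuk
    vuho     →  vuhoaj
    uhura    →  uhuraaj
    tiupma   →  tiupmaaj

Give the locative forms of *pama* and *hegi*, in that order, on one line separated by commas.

pamaaj, hegiuk

The suffix is conditioned by the last vowel: -uk when the last vowel of the stem is a high vowel (*gukobu*, *juwubdi*, *tedusu*); -aj when the last vowel of the stem is a non-high vowel (*vuho*, *uhura*, *tiupma*).
*pama*: last vowel = /a/, a non-high vowel → -aj → *pamaaj*.
The last vowel of *hegi* is /i/, which is a high vowel, so the suffix is -uk, giving *hegiuk*.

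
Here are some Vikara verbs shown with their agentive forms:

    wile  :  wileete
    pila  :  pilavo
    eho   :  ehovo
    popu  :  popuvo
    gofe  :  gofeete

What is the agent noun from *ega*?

Looking at the last vowel of each stem: -ete when the last vowel of the stem is a front vowel (*wile*, *gofe*); -vo when the last vowel of the stem is a back vowel (*pila*, *eho*, *popu*).
*ega*: last vowel = /a/, a back vowel → -vo → *egavo*.

egavo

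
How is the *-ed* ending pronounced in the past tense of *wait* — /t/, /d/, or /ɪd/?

/ɪd/

The stem *wait* ends in /t/ or /d/.
The -ed suffix is realized as /ɪd/ after /t, d/; as /t/ after other voiceless consonants; and as /d/ after other voiced sounds.
So -ed on *wait* is pronounced /ɪd/.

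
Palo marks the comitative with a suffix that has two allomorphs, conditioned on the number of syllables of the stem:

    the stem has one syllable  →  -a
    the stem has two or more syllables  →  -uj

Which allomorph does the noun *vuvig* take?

-uj

With 2 syllables, *vuvig* takes -uj.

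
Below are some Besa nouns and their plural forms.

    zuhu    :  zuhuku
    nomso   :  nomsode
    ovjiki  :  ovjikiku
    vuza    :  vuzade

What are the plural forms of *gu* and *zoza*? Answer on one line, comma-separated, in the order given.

guku, zozade

The pattern is height harmony: -ku when the last vowel of the stem is a high vowel (*zuhu*, *ovjiki*); -de when the last vowel of the stem is a non-high vowel (*nomso*, *vuza*).
*gu*: last vowel = /u/, a high vowel → -ku → *guku*.
*zoza* — last vowel /a/ (a non-high vowel) → -de → *zozade*.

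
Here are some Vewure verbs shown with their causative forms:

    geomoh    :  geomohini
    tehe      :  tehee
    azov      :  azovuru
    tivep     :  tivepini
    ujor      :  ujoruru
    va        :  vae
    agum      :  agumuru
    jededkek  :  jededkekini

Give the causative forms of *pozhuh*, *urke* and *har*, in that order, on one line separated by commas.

pozhuhini, urkee, haruru

The suffix is conditioned by the final sound: -ini when the stem ends in a voiceless consonant (*geomoh*, *tivep*, *jededkek*); -uru when the stem ends in a voiced consonant (*azov*, *ujor*, *agum*); -e when the stem ends in a vowel (*tehe*, *va*).
Since the final sound of *pozhuh* is /h/ (a voiceless consonant), it takes -ini, giving *pozhuhini*.
*urke*: final sound = /e/, a vowel → -e → *urkee*.
Since the final sound of *har* is /r/ (a voiced consonant), it takes -uru, giving *haruru*.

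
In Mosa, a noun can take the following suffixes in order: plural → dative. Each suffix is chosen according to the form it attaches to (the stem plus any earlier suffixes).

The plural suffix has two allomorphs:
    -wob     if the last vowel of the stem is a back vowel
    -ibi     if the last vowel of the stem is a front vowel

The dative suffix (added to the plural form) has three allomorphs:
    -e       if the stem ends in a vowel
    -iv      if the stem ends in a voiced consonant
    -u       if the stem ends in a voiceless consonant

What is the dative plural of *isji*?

*isji*: last vowel = /i/, a front vowel → -ibi → *isjiibi*.
The plural form *isjiibi* — final sound /i/ (a vowel) → -e → *isjiibie*.

isjiibie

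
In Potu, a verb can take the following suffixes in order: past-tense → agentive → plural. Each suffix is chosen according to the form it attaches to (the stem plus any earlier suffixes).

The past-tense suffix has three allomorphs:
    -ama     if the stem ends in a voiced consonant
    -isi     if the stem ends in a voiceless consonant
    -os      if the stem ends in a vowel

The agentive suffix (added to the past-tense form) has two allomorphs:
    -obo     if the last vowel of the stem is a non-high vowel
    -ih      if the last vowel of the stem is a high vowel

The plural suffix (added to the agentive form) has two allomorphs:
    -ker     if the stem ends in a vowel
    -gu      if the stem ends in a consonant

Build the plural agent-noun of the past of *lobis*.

lobisisiihgu

Since the final sound of *lobis* is /s/ (a voiceless consonant), it takes -isi, giving *lobisisi*.
The past-tense form *lobisisi*: last vowel = /i/, a high vowel → -ih → *lobisisiih*.
The agentive form *lobisisiih* — final sound /h/ (a consonant) → -gu → *lobisisiihgu*.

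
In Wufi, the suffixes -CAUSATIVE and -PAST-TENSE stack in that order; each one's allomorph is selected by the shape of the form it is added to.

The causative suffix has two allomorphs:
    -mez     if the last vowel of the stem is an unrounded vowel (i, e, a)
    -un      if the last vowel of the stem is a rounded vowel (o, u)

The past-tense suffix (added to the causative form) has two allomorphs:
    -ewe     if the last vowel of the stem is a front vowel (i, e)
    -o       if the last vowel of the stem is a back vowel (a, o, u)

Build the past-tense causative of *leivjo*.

leivjouno

*leivjo* — last vowel /o/ (a rounded vowel) → -un → *leivjoun*.
Since the last vowel of the causative form *leivjoun* is /u/ (a back vowel), it takes -o, giving *leivjouno*.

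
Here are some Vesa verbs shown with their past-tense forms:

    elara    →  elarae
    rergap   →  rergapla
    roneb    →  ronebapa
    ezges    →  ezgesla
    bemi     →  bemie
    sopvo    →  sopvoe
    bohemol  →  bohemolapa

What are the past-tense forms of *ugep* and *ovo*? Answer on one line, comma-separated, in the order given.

ugepla, ovoe

The pattern is voicing of the final sound: -la when the stem ends in a voiceless consonant (*rergap*, *ezges*); -apa when the stem ends in a voiced consonant (*roneb*, *bohemol*); -e when the stem ends in a vowel (*elara*, *bemi*, *sopvo*).
*ugep* — final sound /p/ (a voiceless consonant) → -la → *ugepla*.
Since the final sound of *ovo* is /o/ (a vowel), it takes -e, giving *ovoe*.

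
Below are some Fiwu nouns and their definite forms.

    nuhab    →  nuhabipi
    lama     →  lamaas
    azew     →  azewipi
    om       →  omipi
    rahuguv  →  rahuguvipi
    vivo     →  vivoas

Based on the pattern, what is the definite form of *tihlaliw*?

tihlaliwipi

The pattern is consonant vs. vowel: -ipi when the stem ends in a consonant (*nuhab*, *azew*, *om*, *rahuguv*); -as when the stem ends in a vowel (*lama*, *vivo*).
The final sound of *tihlaliw* is /w/, which is a consonant, so the suffix is -ipi, giving *tihlaliwipi*.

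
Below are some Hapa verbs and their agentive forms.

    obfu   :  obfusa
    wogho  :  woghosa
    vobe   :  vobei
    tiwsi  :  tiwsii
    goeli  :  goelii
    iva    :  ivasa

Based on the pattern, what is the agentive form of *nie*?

The alternation tracks the last vowel of the stem — -i when the last vowel of the stem is a front vowel (*vobe*, *tiwsi*, *goeli*); -sa when the last vowel of the stem is a back vowel (*obfu*, *wogho*, *iva*).
The last vowel of *nie* is /e/, which is a front vowel, so the suffix is -i, giving *niei*.

niei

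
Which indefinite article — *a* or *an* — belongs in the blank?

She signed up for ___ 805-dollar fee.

an

The indefinite article is chosen by the initial *sound* of the following word, not its spelling.
The number *805* is spoken "eight hundred …", beginning with /eɪt/ — a vowel sound.
So the article is *an*: She signed up for an 805-dollar fee.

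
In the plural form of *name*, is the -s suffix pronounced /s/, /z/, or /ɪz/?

/z/

The stem *name* ends in a voiced non-sibilant sound.
The plural suffix surfaces as /ɪz/ after sibilants, /s/ after other voiceless consonants, and /z/ after other voiced sounds.
So the plural -s on *name* is pronounced /z/.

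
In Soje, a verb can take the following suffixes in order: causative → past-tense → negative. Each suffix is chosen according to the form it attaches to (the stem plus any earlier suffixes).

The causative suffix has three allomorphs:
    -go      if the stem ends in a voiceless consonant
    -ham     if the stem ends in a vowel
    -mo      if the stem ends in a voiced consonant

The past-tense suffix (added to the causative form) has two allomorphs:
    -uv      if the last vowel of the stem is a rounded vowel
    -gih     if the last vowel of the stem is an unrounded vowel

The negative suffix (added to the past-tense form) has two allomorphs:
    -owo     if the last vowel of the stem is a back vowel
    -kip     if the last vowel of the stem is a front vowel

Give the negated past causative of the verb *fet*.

*fet* — final sound /t/ (a voiceless consonant) → -go → *fetgo*.
Since the last vowel of the causative form *fetgo* is /o/ (a rounded vowel), it takes -uv, giving *fetgouv*.
Since the last vowel of the past-tense form *fetgouv* is /u/ (a back vowel), it takes -owo, giving *fetgouvowo*.

fetgouvowo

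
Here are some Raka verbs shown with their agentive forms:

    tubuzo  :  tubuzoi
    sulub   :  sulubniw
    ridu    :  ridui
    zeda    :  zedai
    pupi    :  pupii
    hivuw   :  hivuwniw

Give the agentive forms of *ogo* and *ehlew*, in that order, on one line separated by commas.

The suffix is conditioned by the final sound: -niw when the stem ends in a consonant (*sulub*, *hivuw*); -i when the stem ends in a vowel (*tubuzo*, *ridu*, *zeda*, *pupi*).
*ogo*: final sound = /o/, a vowel → -i → *ogoi*.
*ehlew* — final sound /w/ (a consonant) → -niw → *ehlewniw*.

ogoi, ehlewniw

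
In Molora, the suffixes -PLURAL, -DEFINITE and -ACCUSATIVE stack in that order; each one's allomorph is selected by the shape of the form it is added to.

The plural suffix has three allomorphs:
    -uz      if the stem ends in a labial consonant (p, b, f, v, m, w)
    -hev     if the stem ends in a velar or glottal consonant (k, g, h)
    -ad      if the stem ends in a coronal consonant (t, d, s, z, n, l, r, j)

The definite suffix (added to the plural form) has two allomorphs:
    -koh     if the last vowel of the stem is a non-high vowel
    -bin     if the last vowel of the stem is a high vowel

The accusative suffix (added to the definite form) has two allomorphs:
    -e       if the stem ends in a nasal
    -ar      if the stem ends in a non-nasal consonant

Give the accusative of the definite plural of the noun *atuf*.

*atuf* — final consonant /f/ (labial) → -uz → *atufuz*.
Since the last vowel of the plural form *atufuz* is /u/ (a high vowel), it takes -bin, giving *atufuzbin*.
The final consonant of the definite form *atufuzbin* is /n/, which is a nasal, so the accusative suffix is -e, giving *atufuzbine*.

atufuzbine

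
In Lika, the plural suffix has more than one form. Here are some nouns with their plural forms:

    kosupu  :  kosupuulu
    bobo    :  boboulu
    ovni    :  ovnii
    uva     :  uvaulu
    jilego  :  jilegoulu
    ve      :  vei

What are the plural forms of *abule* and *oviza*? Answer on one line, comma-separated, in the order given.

abulei, ovizaulu

The pattern is front/back vowel harmony: -i when the last vowel of the stem is a front vowel (*ovni*, *ve*); -ulu when the last vowel of the stem is a back vowel (*kosupu*, *bobo*, *uva*, *jilego*).
*abule* — last vowel /e/ (a front vowel) → -i → *abulei*.
*oviza* — last vowel /a/ (a back vowel) → -ulu → *ovizaulu*.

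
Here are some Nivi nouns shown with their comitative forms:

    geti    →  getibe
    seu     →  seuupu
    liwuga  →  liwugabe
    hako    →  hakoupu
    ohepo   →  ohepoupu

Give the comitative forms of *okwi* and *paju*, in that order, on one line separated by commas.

Looking at the last vowel of each stem: -upu when the last vowel of the stem is a rounded vowel (*seu*, *hako*, *ohepo*); -be when the last vowel of the stem is an unrounded vowel (*geti*, *liwuga*).
*okwi* — last vowel /i/ (an unrounded vowel) → -be → *okwibe*.
The last vowel of *paju* is /u/, which is a rounded vowel, so the suffix is -upu, giving *pajuupu*.

okwibe, pajuupu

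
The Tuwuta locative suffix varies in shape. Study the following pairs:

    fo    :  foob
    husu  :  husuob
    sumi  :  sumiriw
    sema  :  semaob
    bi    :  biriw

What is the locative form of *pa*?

paob

Looking at the last vowel of each stem: -riw when the last vowel of the stem is a front vowel (*sumi*, *bi*); -ob when the last vowel of the stem is a back vowel (*fo*, *husu*, *sema*).
Since the last vowel of *pa* is /a/ (a back vowel), it takes -ob, giving *paob*.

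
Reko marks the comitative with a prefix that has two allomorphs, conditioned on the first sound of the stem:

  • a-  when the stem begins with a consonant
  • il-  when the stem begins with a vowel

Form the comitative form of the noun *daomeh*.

adaomeh

Since the first sound of *daomeh* is /d/ (a consonant), it takes a-, giving *adaomeh*.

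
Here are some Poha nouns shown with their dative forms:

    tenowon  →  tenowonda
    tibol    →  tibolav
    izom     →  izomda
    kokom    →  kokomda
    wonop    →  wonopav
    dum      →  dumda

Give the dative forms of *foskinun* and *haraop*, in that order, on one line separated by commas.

The alternation tracks the final consonant of the stem — -da when the stem ends in a nasal (*tenowon*, *izom*, *kokom*, *dum*); -av when the stem ends in a non-nasal consonant (*tibol*, *wonop*).
The final consonant of *foskinun* is /n/, which is a nasal, so the suffix is -da, giving *foskinunda*.
Since the final consonant of *haraop* is /p/ (non-nasal), it takes -av, giving *haraopav*.

foskinunda, haraopav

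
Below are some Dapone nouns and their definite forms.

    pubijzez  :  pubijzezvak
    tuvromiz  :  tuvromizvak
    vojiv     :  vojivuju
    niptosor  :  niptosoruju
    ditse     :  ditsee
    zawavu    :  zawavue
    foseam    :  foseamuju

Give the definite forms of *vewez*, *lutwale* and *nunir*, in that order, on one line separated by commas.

The alternation tracks the final sound of the stem — -vak when the stem ends in a sibilant (*pubijzez*, *tuvromiz*); -uju when the stem ends in a non-sibilant consonant (*vojiv*, *niptosor*, *foseam*); -e when the stem ends in a vowel (*ditse*, *zawavu*).
*vewez* — final sound /z/ (a sibilant) → -vak → *vewezvak*.
The final sound of *lutwale* is /e/, which is a vowel, so the suffix is -e, giving *lutwalee*.
The final sound of *nunir* is /r/, which is a non-sibilant consonant, so the suffix is -uju, giving *nuniruju*.

vewezvak, lutwalee, nuniruju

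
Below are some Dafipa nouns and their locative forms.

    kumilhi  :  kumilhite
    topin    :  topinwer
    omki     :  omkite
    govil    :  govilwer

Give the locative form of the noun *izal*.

Looking at the final sound of each stem: -wer when the stem ends in a consonant (*topin*, *govil*); -te when the stem ends in a vowel (*kumilhi*, *omki*).
*izal* — final sound /l/ (a consonant) → -wer → *izalwer*.

izalwer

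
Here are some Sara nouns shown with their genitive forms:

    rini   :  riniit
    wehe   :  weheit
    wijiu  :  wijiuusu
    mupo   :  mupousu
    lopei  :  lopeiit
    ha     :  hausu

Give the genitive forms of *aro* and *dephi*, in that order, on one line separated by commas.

arousu, dephiit

Looking at the last vowel of each stem: -it when the last vowel of the stem is a front vowel (*rini*, *wehe*, *lopei*); -usu when the last vowel of the stem is a back vowel (*wijiu*, *mupo*, *ha*).
The last vowel of *aro* is /o/, which is a back vowel, so the suffix is -usu, giving *arousu*.
*dephi*: last vowel = /i/, a front vowel → -it → *dephiit*.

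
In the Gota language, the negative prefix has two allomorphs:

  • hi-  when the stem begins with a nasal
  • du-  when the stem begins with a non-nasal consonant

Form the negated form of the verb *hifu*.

*hifu* — first consonant /h/ (non-nasal) → du- → *duhifu*.

duhifu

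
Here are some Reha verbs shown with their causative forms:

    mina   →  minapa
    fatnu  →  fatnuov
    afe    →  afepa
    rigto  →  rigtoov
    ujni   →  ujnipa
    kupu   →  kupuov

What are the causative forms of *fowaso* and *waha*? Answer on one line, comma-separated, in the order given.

Looking at the last vowel of each stem: -ov when the last vowel of the stem is a rounded vowel (*fatnu*, *rigto*, *kupu*); -pa when the last vowel of the stem is an unrounded vowel (*mina*, *afe*, *ujni*).
Since the last vowel of *fowaso* is /o/ (a rounded vowel), it takes -ov, giving *fowasoov*.
The last vowel of *waha* is /a/, which is an unrounded vowel, so the suffix is -pa, giving *wahapa*.

fowasoov, wahapa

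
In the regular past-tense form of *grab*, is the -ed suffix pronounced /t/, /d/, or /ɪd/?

/d/

The stem *grab* ends in a voiced sound other than /d/.
The -ed suffix is realized as /ɪd/ after /t, d/; as /t/ after other voiceless consonants; and as /d/ after other voiced sounds.
So -ed on *grab* is pronounced /d/.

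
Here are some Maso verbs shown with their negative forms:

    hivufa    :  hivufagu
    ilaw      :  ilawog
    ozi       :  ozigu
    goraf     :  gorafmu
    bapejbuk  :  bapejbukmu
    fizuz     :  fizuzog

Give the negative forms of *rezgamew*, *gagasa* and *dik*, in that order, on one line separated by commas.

Looking at the final sound of each stem: -mu when the stem ends in a voiceless consonant (*goraf*, *bapejbuk*); -og when the stem ends in a voiced consonant (*ilaw*, *fizuz*); -gu when the stem ends in a vowel (*hivufa*, *ozi*).
*rezgamew* — final sound /w/ (a voiced consonant) → -og → *rezgamewog*.
The final sound of *gagasa* is /a/, which is a vowel, so the suffix is -gu, giving *gagasagu*.
*dik*: final sound = /k/, a voiceless consonant → -mu → *dikmu*.

rezgamewog, gagasagu, dikmu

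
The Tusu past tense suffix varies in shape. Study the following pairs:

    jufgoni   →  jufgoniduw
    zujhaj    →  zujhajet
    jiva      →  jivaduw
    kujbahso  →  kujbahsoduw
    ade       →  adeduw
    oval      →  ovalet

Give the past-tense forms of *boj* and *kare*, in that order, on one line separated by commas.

bojet, kareduw

Looking at the final sound of each stem: -et when the stem ends in a consonant (*zujhaj*, *oval*); -duw when the stem ends in a vowel (*jufgoni*, *jiva*, *kujbahso*, *ade*).
Since the final sound of *boj* is /j/ (a consonant), it takes -et, giving *bojet*.
*kare* — final sound /e/ (a vowel) → -duw → *kareduw*.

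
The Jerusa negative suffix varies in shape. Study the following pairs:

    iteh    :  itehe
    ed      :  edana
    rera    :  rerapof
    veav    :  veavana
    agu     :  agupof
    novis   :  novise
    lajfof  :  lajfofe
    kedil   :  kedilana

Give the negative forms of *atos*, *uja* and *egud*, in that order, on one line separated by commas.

atose, ujapof, egudana

The suffix is conditioned by the final sound: -e when the stem ends in a voiceless consonant (*iteh*, *novis*, *lajfof*); -ana when the stem ends in a voiced consonant (*ed*, *veav*, *kedil*); -pof when the stem ends in a vowel (*rera*, *agu*).
*atos* — final sound /s/ (a voiceless consonant) → -e → *atose*.
Since the final sound of *uja* is /a/ (a vowel), it takes -pof, giving *ujapof*.
Since the final sound of *egud* is /d/ (a voiced consonant), it takes -ana, giving *egudana*.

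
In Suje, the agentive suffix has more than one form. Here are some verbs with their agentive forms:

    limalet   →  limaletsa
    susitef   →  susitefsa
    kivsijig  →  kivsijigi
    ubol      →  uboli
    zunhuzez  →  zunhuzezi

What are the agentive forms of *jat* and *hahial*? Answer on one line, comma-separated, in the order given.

Looking at the final consonant of each stem: -sa when the stem ends in a voiceless consonant (*limalet*, *susitef*); -i when the stem ends in a voiced consonant (*kivsijig*, *ubol*, *zunhuzez*).
*jat*: final consonant = /t/, voiceless → -sa → *jatsa*.
Since the final consonant of *hahial* is /l/ (voiced), it takes -i, giving *hahiali*.

jatsa, hahiali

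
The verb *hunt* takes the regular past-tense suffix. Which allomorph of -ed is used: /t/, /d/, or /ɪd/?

/ɪd/

The stem *hunt* ends in /t/ or /d/.
The -ed suffix is realized as /ɪd/ after /t, d/; as /t/ after other voiceless consonants; and as /d/ after other voiced sounds.
So -ed on *hunt* is pronounced /ɪd/.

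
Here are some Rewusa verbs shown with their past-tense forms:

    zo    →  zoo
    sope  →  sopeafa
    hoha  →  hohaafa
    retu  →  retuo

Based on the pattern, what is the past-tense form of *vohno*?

vohnoo

The pattern is rounding harmony: -o when the last vowel of the stem is a rounded vowel (*zo*, *retu*); -afa when the last vowel of the stem is an unrounded vowel (*sope*, *hoha*).
*vohno* — last vowel /o/ (a rounded vowel) → -o → *vohnoo*.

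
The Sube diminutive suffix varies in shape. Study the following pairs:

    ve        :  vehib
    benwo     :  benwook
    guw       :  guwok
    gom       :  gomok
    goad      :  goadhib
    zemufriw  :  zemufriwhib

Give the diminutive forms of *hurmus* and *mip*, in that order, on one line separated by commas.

Looking at the last vowel of each stem: -ok when the last vowel of the stem is a rounded vowel (*benwo*, *guw*, *gom*); -hib when the last vowel of the stem is an unrounded vowel (*ve*, *goad*, *zemufriw*).
*hurmus* — last vowel /u/ (a rounded vowel) → -ok → *hurmusok*.
*mip* — last vowel /i/ (an unrounded vowel) → -hib → *miphib*.

hurmusok, miphib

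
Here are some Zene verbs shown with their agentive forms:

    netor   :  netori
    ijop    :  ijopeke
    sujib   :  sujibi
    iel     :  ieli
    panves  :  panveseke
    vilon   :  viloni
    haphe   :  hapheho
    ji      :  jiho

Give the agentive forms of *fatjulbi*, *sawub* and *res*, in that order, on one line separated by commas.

fatjulbiho, sawubi, reseke

Looking at the final sound of each stem: -eke when the stem ends in a voiceless consonant (*ijop*, *panves*); -i when the stem ends in a voiced consonant (*netor*, *sujib*, *iel*, *vilon*); -ho when the stem ends in a vowel (*haphe*, *ji*).
*fatjulbi*: final sound = /i/, a vowel → -ho → *fatjulbiho*.
Since the final sound of *sawub* is /b/ (a voiced consonant), it takes -i, giving *sawubi*.
*res*: final sound = /s/, a voiceless consonant → -eke → *reseke*.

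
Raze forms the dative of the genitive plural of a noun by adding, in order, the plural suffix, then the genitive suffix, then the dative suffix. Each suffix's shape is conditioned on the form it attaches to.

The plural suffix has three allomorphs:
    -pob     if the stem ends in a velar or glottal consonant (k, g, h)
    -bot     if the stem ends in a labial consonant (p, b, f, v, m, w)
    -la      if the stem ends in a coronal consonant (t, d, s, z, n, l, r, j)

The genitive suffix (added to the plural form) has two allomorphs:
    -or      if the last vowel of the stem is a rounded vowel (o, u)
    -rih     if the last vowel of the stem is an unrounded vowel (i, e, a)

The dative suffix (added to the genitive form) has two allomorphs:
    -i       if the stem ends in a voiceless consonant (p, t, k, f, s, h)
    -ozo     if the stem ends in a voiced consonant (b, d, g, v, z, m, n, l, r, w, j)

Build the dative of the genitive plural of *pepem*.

The final consonant of *pepem* is /m/, which is labial, so the plural suffix is -bot, giving *pepembot*.
The plural form *pepembot* — last vowel /o/ (a rounded vowel) → -or → *pepembotor*.
The genitive form *pepembotor* — final consonant /r/ (voiced) → -ozo → *pepembotorozo*.

pepembotorozo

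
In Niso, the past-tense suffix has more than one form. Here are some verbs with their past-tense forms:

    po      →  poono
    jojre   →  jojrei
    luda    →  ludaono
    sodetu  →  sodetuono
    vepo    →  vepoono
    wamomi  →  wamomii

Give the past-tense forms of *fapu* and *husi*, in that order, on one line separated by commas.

The alternation tracks the last vowel of the stem — -i when the last vowel of the stem is a front vowel (*jojre*, *wamomi*); -ono when the last vowel of the stem is a back vowel (*po*, *luda*, *sodetu*, *vepo*).
Since the last vowel of *fapu* is /u/ (a back vowel), it takes -ono, giving *fapuono*.
The last vowel of *husi* is /i/, which is a front vowel, so the suffix is -i, giving *husii*.

fapuono, husii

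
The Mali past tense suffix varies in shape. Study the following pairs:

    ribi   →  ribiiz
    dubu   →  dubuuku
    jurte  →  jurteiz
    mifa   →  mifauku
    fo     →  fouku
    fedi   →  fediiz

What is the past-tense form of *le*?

leiz

The suffix is conditioned by the last vowel: -iz when the last vowel of the stem is a front vowel (*ribi*, *jurte*, *fedi*); -uku when the last vowel of the stem is a back vowel (*dubu*, *mifa*, *fo*).
Since the last vowel of *le* is /e/ (a front vowel), it takes -iz, giving *leiz*.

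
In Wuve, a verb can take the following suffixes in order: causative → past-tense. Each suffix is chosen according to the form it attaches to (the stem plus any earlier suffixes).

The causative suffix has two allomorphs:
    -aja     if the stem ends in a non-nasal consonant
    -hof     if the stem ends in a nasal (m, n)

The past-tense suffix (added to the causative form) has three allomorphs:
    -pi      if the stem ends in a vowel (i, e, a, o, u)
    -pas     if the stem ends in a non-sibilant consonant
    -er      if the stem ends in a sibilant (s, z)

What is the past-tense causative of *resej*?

resejajapi

*resej*: final consonant = /j/, non-nasal → -aja → *resejaja*.
The final sound of the causative form *resejaja* is /a/, which is a vowel, so the past-tense suffix is -pi, giving *resejajapi*.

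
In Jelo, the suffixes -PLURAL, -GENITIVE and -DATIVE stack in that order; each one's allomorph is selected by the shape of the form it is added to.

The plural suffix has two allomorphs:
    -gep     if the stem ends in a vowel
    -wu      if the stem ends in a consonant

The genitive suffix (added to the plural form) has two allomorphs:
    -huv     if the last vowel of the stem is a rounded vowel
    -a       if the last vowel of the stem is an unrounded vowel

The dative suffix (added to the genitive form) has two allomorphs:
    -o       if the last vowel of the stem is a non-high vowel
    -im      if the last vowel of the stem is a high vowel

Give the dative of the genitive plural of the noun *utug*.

*utug* — final sound /g/ (a consonant) → -wu → *utugwu*.
The plural form *utugwu* — last vowel /u/ (a rounded vowel) → -huv → *utugwuhuv*.
The last vowel of the genitive form *utugwuhuv* is /u/, which is a high vowel, so the dative suffix is -im, giving *utugwuhuvim*.

utugwuhuvim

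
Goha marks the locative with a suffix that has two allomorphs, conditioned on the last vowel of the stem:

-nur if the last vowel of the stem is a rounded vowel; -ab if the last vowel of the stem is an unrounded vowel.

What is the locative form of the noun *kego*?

Since the last vowel of *kego* is /o/ (a rounded vowel), it takes -nur, giving *kegonur*.

kegonur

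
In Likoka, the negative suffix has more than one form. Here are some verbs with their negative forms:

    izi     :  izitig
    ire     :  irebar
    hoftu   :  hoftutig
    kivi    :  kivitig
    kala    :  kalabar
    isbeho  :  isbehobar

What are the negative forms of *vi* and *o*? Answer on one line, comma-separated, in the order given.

vitig, obar

The alternation tracks the last vowel of the stem — -tig when the last vowel of the stem is a high vowel (*izi*, *hoftu*, *kivi*); -bar when the last vowel of the stem is a non-high vowel (*ire*, *kala*, *isbeho*).
Since the last vowel of *vi* is /i/ (a high vowel), it takes -tig, giving *vitig*.
Since the last vowel of *o* is /o/ (a non-high vowel), it takes -bar, giving *obar*.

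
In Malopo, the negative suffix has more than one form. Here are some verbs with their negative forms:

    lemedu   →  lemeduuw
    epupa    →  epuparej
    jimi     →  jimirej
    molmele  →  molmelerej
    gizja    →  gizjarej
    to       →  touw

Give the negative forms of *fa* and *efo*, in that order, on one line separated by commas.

Looking at the last vowel of each stem: -uw when the last vowel of the stem is a rounded vowel (*lemedu*, *to*); -rej when the last vowel of the stem is an unrounded vowel (*epupa*, *jimi*, *molmele*, *gizja*).
*fa* — last vowel /a/ (an unrounded vowel) → -rej → *farej*.
The last vowel of *efo* is /o/, which is a rounded vowel, so the suffix is -uw, giving *efouw*.

farej, efouw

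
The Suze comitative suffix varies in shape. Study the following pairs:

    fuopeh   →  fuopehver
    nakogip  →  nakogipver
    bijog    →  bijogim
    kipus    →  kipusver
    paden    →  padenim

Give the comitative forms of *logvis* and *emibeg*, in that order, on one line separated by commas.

logvisver, emibegim

Looking at the final consonant of each stem: -ver when the stem ends in a voiceless consonant (*fuopeh*, *nakogip*, *kipus*); -im when the stem ends in a voiced consonant (*bijog*, *paden*).
*logvis*: final consonant = /s/, voiceless → -ver → *logvisver*.
Since the final consonant of *emibeg* is /g/ (voiced), it takes -im, giving *emibegim*.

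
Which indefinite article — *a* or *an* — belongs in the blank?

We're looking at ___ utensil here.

The indefinite article is chosen by the initial *sound* of the following word, not its spelling.
*utensil* begins with the sound /juː/ (u pronounced /juː/) — a consonant sound.
So the article is *a*: We're looking at a utensil here.

a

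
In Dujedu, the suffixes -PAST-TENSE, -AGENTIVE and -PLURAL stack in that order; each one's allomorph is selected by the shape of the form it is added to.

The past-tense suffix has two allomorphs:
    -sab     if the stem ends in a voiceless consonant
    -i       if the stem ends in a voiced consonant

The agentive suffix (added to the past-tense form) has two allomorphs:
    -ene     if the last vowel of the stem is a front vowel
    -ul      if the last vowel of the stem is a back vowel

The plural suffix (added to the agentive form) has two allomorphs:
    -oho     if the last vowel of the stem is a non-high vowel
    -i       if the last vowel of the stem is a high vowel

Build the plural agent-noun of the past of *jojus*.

*jojus* — final consonant /s/ (voiceless) → -sab → *jojussab*.
Since the last vowel of the past-tense form *jojussab* is /a/ (a back vowel), it takes -ul, giving *jojussabul*.
The last vowel of the agentive form *jojussabul* is /u/, which is a high vowel, so the plural suffix is -i, giving *jojussabuli*.

jojussabuli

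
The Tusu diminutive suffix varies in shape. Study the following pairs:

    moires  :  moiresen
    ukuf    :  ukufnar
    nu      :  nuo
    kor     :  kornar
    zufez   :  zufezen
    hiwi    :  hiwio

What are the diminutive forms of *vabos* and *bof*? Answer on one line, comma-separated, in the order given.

vabosen, bofnar

The pattern is sibilance of the final sound: -en when the stem ends in a sibilant (*moires*, *zufez*); -nar when the stem ends in a non-sibilant consonant (*ukuf*, *kor*); -o when the stem ends in a vowel (*nu*, *hiwi*).
*vabos*: final sound = /s/, a sibilant → -en → *vabosen*.
*bof*: final sound = /f/, a non-sibilant consonant → -nar → *bofnar*.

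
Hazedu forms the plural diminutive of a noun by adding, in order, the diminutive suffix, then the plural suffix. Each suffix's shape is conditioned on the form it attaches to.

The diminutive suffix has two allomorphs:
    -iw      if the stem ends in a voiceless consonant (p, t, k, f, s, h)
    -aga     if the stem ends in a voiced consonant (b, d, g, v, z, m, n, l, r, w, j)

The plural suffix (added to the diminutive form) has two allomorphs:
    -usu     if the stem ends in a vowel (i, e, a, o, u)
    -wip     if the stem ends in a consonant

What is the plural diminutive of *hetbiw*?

*hetbiw*: final consonant = /w/, voiced → -aga → *hetbiwaga*.
The diminutive form *hetbiwaga*: final sound = /a/, a vowel → -usu → *hetbiwagausu*.

hetbiwagausu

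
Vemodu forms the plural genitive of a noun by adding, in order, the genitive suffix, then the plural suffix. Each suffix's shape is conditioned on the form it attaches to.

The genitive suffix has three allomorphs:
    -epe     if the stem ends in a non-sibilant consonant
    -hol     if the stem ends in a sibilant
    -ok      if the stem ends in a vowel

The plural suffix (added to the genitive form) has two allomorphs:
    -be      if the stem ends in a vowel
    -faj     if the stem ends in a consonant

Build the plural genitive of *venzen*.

Since the final sound of *venzen* is /n/ (a non-sibilant consonant), it takes -epe, giving *venzenepe*.
The final sound of the genitive form *venzenepe* is /e/, which is a vowel, so the plural suffix is -be, giving *venzenepebe*.

venzenepebe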